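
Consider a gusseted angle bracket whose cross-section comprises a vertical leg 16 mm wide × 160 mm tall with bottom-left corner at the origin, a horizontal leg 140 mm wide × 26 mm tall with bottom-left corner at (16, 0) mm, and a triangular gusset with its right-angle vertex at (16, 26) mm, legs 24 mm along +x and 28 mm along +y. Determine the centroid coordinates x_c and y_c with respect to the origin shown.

x_c = 52.26 mm, y_c = 40.39 mm

vertical leg: A = 16 × 160 = 2560.00, centroid at (8.00, 80.00).
horizontal leg: A = 140 × 26 = 3640.00, centroid at (86.00, 13.00).
gusset: A = ½·24·28 = 336.00, centroid at (24.00, 35.33).
ΣA = 6536.00 mm², ΣAx_c = 341584.00 mm³, ΣAy_c = 263992.00 mm³.
x_c = 341584.00/6536.00 = 52.26 mm; y_c = 263992.00/6536.00 = 40.39 mm.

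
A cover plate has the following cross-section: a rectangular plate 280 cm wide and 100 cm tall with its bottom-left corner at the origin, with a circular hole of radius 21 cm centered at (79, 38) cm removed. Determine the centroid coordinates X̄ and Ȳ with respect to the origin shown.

plate: A = 280 × 100 = 28000.00, centroid at (140.00, 50.00).
hole: A = −π·21² = -1385.44, centroid at (79.00, 38.00).
ΣA = 26614.56 cm²
ΣAX̄ = (28000.00)(140.00) + (-1385.44)(79.00) = 3810550.05 cm³
ΣAȲ = (28000.00)(50.00) + (-1385.44)(38.00) = 1347353.19 cm³
X̄ = 3810550.05 / 26614.56 = 143.18 cm
Ȳ = 1347353.19 / 26614.56 = 50.62 cm

X̄ = 143.18 cm, Ȳ = 50.62 cm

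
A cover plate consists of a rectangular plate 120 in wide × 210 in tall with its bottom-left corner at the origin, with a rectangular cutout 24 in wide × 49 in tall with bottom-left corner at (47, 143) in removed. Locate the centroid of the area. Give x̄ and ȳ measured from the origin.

plate: A = 120 × 210 = 25200.00, centroid at (60.00, 105.00).
hole: A = −(24 × 49) = -1176.00, centroid at (59.00, 167.50).
ΣA = 24024.00 in², ΣAx̄ = 1442616.00 in³, ΣAȳ = 2449020.00 in³.
x̄ = 1442616.00/24024.00 = 60.05 in; ȳ = 2449020.00/24024.00 = 101.94 in.

x̄ = 60.05 in, ȳ = 101.94 in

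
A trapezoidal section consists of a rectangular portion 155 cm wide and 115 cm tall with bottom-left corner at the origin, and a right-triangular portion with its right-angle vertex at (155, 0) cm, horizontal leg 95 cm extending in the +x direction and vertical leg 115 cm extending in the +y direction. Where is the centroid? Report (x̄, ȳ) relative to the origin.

rectangular portion: A = 155 × 115 = 17825.00, centroid at (77.50, 57.50).
triangular portion: A = ½·95·115 = 5462.50, centroid at (186.67, 38.33).
ΣA = 23287.50 cm²
ΣAx̄ = (17825.00)(77.50) + (5462.50)(186.67) = 2401104.17 cm³
ΣAȳ = (17825.00)(57.50) + (5462.50)(38.33) = 1234333.33 cm³
x̄ = 2401104.17 / 23287.50 = 103.11 cm
ȳ = 1234333.33 / 23287.50 = 53.00 cm

x̄ = 103.11 cm, ȳ = 53.00 cm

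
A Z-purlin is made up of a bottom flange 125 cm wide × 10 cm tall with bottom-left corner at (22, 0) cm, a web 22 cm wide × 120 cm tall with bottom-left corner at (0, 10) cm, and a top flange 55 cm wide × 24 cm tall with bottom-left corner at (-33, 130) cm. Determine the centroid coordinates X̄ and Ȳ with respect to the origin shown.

X̄ = 24.45 cm, Ȳ = 72.65 cm

bottom flange: A = 125 × 10 = 1250.00, centroid at (84.50, 5.00).
web: A = 22 × 120 = 2640.00, centroid at (11.00, 70.00).
top flange: A = 55 × 24 = 1320.00, centroid at (-5.50, 142.00).
ΣA = 5210.00 cm²
ΣAX̄ = (1250.00)(84.50) + (2640.00)(11.00) + (1320.00)(-5.50) = 127405.00 cm³
ΣAȲ = (1250.00)(5.00) + (2640.00)(70.00) + (1320.00)(142.00) = 378490.00 cm³
X̄ = 127405.00 / 5210.00 = 24.45 cm
Ȳ = 378490.00 / 5210.00 = 72.65 cm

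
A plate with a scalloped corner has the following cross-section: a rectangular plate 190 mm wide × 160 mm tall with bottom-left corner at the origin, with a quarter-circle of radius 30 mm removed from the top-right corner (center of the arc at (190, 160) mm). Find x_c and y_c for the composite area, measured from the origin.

x_c = 93.04 mm, y_c = 78.40 mm

Part | A | x̄ᵢ | ȳᵢ | A·x̄ᵢ | A·ȳᵢ
plate | 30400.00 | 95.00 | 80.00 | 2888000.00 | 2432000.00
removed quarter-circle | -706.86 | 177.27 | 147.27 | -125303.09 | -104097.34
Σ | 29693.14 |  |  | 2762696.91 | 2327902.66
x_c = 2762696.91 / 29693.14 = 93.04 mm
y_c = 2327902.66 / 29693.14 = 78.40 mm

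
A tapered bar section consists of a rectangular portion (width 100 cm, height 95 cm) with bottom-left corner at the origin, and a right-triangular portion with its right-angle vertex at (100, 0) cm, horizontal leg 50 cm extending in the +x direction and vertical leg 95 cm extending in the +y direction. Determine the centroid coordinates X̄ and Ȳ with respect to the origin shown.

X̄ = 63.33 cm, Ȳ = 44.33 cm

rectangular portion: A = 100 × 95 = 9500.00, centroid at (50.00, 47.50).
triangular portion: A = ½·50·95 = 2375.00, centroid at (116.67, 31.67).
ΣA = 11875.00 cm², ΣAX̄ = 752083.33 cm³, ΣAȲ = 526458.33 cm³.
X̄ = 752083.33/11875.00 = 63.33 cm; Ȳ = 526458.33/11875.00 = 44.33 cm.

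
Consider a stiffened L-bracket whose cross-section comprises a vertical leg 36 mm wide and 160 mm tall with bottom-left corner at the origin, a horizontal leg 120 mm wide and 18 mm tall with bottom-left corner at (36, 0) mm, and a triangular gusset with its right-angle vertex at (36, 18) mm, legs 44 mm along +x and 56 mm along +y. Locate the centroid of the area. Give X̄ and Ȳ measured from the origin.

X̄ = 40.81 mm, Ȳ = 57.41 mm

vertical leg: A = 36 × 160 = 5760.00, centroid at (18.00, 80.00).
horizontal leg: A = 120 × 18 = 2160.00, centroid at (96.00, 9.00).
gusset: A = ½·44·56 = 1232.00, centroid at (50.67, 36.67).
ΣA = 9152.00 mm²
ΣAX̄ = (5760.00)(18.00) + (2160.00)(96.00) + (1232.00)(50.67) = 373461.33 mm³
ΣAȲ = (5760.00)(80.00) + (2160.00)(9.00) + (1232.00)(36.67) = 525413.33 mm³
X̄ = 373461.33 / 9152.00 = 40.81 mm
Ȳ = 525413.33 / 9152.00 = 57.41 mm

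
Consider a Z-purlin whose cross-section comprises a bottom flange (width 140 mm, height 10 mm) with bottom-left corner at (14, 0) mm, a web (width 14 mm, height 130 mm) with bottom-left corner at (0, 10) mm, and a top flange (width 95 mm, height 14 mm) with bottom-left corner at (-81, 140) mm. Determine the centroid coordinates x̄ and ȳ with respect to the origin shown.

Part | A | x̄ᵢ | ȳᵢ | A·x̄ᵢ | A·ȳᵢ
bottom flange | 1400.00 | 84.00 | 5.00 | 117600.00 | 7000.00
web | 1820.00 | 7.00 | 75.00 | 12740.00 | 136500.00
top flange | 1330.00 | -33.50 | 147.00 | -44555.00 | 195510.00
Σ | 4550.00 |  |  | 85785.00 | 339010.00
x̄ = 85785.00 / 4550.00 = 18.85 mm
ȳ = 339010.00 / 4550.00 = 74.51 mm

x̄ = 18.85 mm, ȳ = 74.51 mm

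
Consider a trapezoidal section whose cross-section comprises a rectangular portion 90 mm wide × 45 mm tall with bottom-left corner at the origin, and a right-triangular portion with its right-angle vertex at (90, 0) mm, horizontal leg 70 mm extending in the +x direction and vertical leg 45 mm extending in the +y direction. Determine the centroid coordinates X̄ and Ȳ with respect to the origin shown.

X̄ = 64.13 mm, Ȳ = 20.40 mm

rectangular portion: A = 90 × 45 = 4050.00, centroid at (45.00, 22.50).
triangular portion: A = ½·70·45 = 1575.00, centroid at (113.33, 15.00).
ΣA = 5625.00 mm²
ΣAX̄ = (4050.00)(45.00) + (1575.00)(113.33) = 360750.00 mm³
ΣAȲ = (4050.00)(22.50) + (1575.00)(15.00) = 114750.00 mm³
X̄ = 360750.00 / 5625.00 = 64.13 mm
Ȳ = 114750.00 / 5625.00 = 20.40 mm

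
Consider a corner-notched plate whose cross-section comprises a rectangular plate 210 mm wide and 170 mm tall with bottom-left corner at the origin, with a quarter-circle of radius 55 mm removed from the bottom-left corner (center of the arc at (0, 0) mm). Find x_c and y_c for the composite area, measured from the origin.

plate: A = 210 × 170 = 35700.00, centroid at (105.00, 85.00).
removed quarter-circle: A = −¼π·55² = -2375.83, centroid at (23.34, 23.34).
ΣA = 33324.17 mm², ΣAx_c = 3693041.67 mm³, ΣAy_c = 2979041.67 mm³.
x_c = 3693041.67/33324.17 = 110.82 mm; y_c = 2979041.67/33324.17 = 89.40 mm.

x_c = 110.82 mm, y_c = 89.40 mm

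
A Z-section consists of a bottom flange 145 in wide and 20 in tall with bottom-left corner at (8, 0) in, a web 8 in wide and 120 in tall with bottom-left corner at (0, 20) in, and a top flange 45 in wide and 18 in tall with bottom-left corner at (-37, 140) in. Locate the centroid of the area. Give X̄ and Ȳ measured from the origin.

X̄ = 48.30 in, Ȳ = 48.50 in

Part | A | x̄ᵢ | ȳᵢ | A·x̄ᵢ | A·ȳᵢ
bottom flange | 2900.00 | 80.50 | 10.00 | 233450.00 | 29000.00
web | 960.00 | 4.00 | 80.00 | 3840.00 | 76800.00
top flange | 810.00 | -14.50 | 149.00 | -11745.00 | 120690.00
Σ | 4670.00 |  |  | 225545.00 | 226490.00
X̄ = 225545.00 / 4670.00 = 48.30 in
Ȳ = 226490.00 / 4670.00 = 48.50 in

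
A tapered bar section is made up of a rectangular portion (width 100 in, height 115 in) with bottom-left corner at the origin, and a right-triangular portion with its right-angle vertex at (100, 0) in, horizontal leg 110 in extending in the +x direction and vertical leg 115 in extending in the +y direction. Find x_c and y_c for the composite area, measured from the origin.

x_c = 80.75 in, y_c = 50.70 in

rectangular portion: A = 100 × 115 = 11500.00, centroid at (50.00, 57.50).
triangular portion: A = ½·110·115 = 6325.00, centroid at (136.67, 38.33).
ΣA = 17825.00 in², ΣAx_c = 1439416.67 in³, ΣAy_c = 903708.33 in³.
x_c = 1439416.67/17825.00 = 80.75 in; y_c = 903708.33/17825.00 = 50.70 in.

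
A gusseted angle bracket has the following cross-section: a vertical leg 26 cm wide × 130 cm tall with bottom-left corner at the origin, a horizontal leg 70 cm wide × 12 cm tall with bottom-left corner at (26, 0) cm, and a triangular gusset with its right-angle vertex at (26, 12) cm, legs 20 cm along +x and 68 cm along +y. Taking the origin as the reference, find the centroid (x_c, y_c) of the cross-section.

x_c = 23.96 cm, y_c = 50.68 cm

vertical leg: A = 26 × 130 = 3380.00, centroid at (13.00, 65.00).
horizontal leg: A = 70 × 12 = 840.00, centroid at (61.00, 6.00).
gusset: A = ½·20·68 = 680.00, centroid at (32.67, 34.67).
ΣA = 4900.00 cm²
ΣAx_c = (3380.00)(13.00) + (840.00)(61.00) + (680.00)(32.67) = 117393.33 cm³
ΣAy_c = (3380.00)(65.00) + (840.00)(6.00) + (680.00)(34.67) = 248313.33 cm³
x_c = 117393.33 / 4900.00 = 23.96 cm
y_c = 248313.33 / 4900.00 = 50.68 cm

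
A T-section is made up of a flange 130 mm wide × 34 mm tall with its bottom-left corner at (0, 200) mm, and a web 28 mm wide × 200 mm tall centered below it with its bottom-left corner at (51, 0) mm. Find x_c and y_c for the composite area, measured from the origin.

Part | A | x̄ᵢ | ȳᵢ | A·x̄ᵢ | A·ȳᵢ
web | 5600.00 | 65.00 | 100.00 | 364000.00 | 560000.00
flange | 4420.00 | 65.00 | 217.00 | 287300.00 | 959140.00
Σ | 10020.00 |  |  | 651300.00 | 1519140.00
x_c = 651300.00 / 10020.00 = 65.00 mm
y_c = 1519140.00 / 10020.00 = 151.61 mm

x_c = 65.00 mm, y_c = 151.61 mm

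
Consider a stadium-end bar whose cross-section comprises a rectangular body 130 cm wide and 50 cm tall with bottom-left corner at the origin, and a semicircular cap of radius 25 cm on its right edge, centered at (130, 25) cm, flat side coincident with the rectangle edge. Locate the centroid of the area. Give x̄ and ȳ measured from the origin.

x̄ = 74.92 cm, ȳ = 25.00 cm

rectangular body: A = 130 × 50 = 6500.00, centroid at (65.00, 25.00).
semicircular end: A = ½π·25² = 981.75, centroid at (140.61, 25.00).
ΣA = 7481.75 cm²
ΣAx̄ = (6500.00)(65.00) + (981.75)(140.61) = 560543.87 cm³
ΣAȳ = (6500.00)(25.00) + (981.75)(25.00) = 187043.69 cm³
x̄ = 560543.87 / 7481.75 = 74.92 cm
ȳ = 187043.69 / 7481.75 = 25.00 cm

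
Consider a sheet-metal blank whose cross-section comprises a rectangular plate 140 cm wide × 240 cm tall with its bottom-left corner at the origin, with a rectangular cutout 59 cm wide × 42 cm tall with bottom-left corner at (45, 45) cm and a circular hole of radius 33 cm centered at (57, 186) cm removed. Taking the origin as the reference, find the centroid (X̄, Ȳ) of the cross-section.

X̄ = 71.20 cm, Ȳ = 116.68 cm

plate: A = 140 × 240 = 33600.00, centroid at (70.00, 120.00).
hole 1: A = −(59 × 42) = -2478.00, centroid at (74.50, 66.00).
hole 2: A = −π·33² = -3421.19, centroid at (57.00, 186.00).
ΣA = 27700.81 cm², ΣAX̄ = 1972380.92 cm³, ΣAȲ = 3232109.84 cm³.
X̄ = 1972380.92/27700.81 = 71.20 cm; Ȳ = 3232109.84/27700.81 = 116.68 cm.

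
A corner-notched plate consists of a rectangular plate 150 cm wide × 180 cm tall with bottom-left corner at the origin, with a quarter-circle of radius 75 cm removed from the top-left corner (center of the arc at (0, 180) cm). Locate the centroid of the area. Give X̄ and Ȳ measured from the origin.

Part | A | x̄ᵢ | ȳᵢ | A·x̄ᵢ | A·ȳᵢ
plate | 27000.00 | 75.00 | 90.00 | 2025000.00 | 2430000.00
removed quarter-circle | -4417.86 | 31.83 | 148.17 | -140625.00 | -654590.64
Σ | 22582.14 |  |  | 1884375.00 | 1775409.36
X̄ = 1884375.00 / 22582.14 = 83.45 cm
Ȳ = 1775409.36 / 22582.14 = 78.62 cm

X̄ = 83.45 cm, Ȳ = 78.62 cm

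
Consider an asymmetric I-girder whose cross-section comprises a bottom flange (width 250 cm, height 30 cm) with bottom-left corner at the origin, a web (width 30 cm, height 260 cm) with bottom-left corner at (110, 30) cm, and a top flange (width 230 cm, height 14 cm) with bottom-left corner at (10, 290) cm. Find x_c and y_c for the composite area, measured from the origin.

bottom flange: A = 250 × 30 = 7500.00, centroid at (125.00, 15.00).
web: A = 30 × 260 = 7800.00, centroid at (125.00, 160.00).
top flange: A = 230 × 14 = 3220.00, centroid at (125.00, 297.00).
ΣA = 18520.00 cm²
ΣAx_c = (7500.00)(125.00) + (7800.00)(125.00) + (3220.00)(125.00) = 2315000.00 cm³
ΣAy_c = (7500.00)(15.00) + (7800.00)(160.00) + (3220.00)(297.00) = 2316840.00 cm³
x_c = 2315000.00 / 18520.00 = 125.00 cm
y_c = 2316840.00 / 18520.00 = 125.10 cm

x_c = 125.00 cm, y_c = 125.10 cm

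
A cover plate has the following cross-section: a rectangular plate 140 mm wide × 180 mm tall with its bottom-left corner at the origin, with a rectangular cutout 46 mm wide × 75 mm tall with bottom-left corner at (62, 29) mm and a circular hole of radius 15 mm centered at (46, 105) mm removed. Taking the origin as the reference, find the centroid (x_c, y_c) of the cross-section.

Part | A | x̄ᵢ | ȳᵢ | A·x̄ᵢ | A·ȳᵢ
plate | 25200.00 | 70.00 | 90.00 | 1764000.00 | 2268000.00
hole 1 | -3450.00 | 85.00 | 66.50 | -293250.00 | -229425.00
hole 2 | -706.86 | 46.00 | 105.00 | -32515.48 | -74220.13
Σ | 21043.14 |  |  | 1438234.52 | 1964354.87
x_c = 1438234.52 / 21043.14 = 68.35 mm
y_c = 1964354.87 / 21043.14 = 93.35 mm

x_c = 68.35 mm, y_c = 93.35 mm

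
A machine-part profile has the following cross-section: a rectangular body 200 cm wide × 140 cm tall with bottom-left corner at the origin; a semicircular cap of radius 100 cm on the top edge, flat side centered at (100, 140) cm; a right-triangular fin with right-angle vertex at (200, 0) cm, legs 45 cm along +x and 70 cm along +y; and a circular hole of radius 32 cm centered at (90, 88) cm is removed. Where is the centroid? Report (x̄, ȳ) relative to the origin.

x̄ = 105.07 cm, ȳ = 108.86 cm

rectangular body: A = 200 × 140 = 28000.00, centroid at (100.00, 70.00).
semicircular top: A = ½π·100² = 15707.96, centroid at (100.00, 182.44).
triangular fin: A = ½·45·70 = 1575.00, centroid at (215.00, 23.33).
hole: A = −π·32² = -3216.99, centroid at (90.00, 88.00).
ΣA = 42065.97 cm², ΣAx̄ = 4419892.15 cm³, ΣAȳ = 4579436.33 cm³.
x̄ = 4419892.15/42065.97 = 105.07 cm; ȳ = 4579436.33/42065.97 = 108.86 cm.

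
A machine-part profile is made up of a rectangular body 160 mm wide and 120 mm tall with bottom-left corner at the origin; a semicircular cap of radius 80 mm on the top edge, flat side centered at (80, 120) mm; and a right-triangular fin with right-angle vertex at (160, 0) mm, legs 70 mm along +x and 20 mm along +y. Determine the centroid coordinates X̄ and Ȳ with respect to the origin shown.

rectangular body: A = 160 × 120 = 19200.00, centroid at (80.00, 60.00).
semicircular top: A = ½π·80² = 10053.10, centroid at (80.00, 153.95).
triangular fin: A = ½·70·20 = 700.00, centroid at (183.33, 6.67).
ΣA = 29953.10 mm², ΣAX̄ = 2468581.05 mm³, ΣAȲ = 2704371.58 mm³.
X̄ = 2468581.05/29953.10 = 82.41 mm; Ȳ = 2704371.58/29953.10 = 90.29 mm.

X̄ = 82.41 mm, Ȳ = 90.29 mm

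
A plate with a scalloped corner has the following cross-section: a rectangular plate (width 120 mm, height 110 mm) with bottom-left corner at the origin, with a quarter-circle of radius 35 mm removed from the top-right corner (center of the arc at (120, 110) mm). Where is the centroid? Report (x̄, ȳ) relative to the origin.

x̄ = 56.45 mm, ȳ = 51.84 mm

plate: A = 120 × 110 = 13200.00, centroid at (60.00, 55.00).
removed quarter-circle: A = −¼π·35² = -962.11, centroid at (105.15, 95.15).
ΣA = 12237.89 mm²
ΣAx̄ = (13200.00)(60.00) + (-962.11)(105.15) = 690838.14 mm³
ΣAȳ = (13200.00)(55.00) + (-962.11)(95.15) = 634459.26 mm³
x̄ = 690838.14 / 12237.89 = 56.45 mm
ȳ = 634459.26 / 12237.89 = 51.84 mm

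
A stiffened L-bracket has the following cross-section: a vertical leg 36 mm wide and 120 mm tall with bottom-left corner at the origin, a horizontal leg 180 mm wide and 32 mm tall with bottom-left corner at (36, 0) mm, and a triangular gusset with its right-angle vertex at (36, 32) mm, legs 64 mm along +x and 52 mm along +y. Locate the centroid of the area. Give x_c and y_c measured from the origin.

x_c = 76.54 mm, y_c = 36.91 mm

vertical leg: A = 36 × 120 = 4320.00, centroid at (18.00, 60.00).
horizontal leg: A = 180 × 32 = 5760.00, centroid at (126.00, 16.00).
gusset: A = ½·64·52 = 1664.00, centroid at (57.33, 49.33).
ΣA = 11744.00 mm²
ΣAx_c = (4320.00)(18.00) + (5760.00)(126.00) + (1664.00)(57.33) = 898922.67 mm³
ΣAy_c = (4320.00)(60.00) + (5760.00)(16.00) + (1664.00)(49.33) = 433450.67 mm³
x_c = 898922.67 / 11744.00 = 76.54 mm
y_c = 433450.67 / 11744.00 = 36.91 mm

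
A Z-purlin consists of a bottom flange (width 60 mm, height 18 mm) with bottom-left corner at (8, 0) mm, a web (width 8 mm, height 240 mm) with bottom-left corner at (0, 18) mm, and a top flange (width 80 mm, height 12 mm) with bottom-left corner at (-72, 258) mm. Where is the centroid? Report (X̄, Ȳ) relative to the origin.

X̄ = 4.55 mm, Ȳ = 133.36 mm

Part | A | x̄ᵢ | ȳᵢ | A·x̄ᵢ | A·ȳᵢ
bottom flange | 1080.00 | 38.00 | 9.00 | 41040.00 | 9720.00
web | 1920.00 | 4.00 | 138.00 | 7680.00 | 264960.00
top flange | 960.00 | -32.00 | 264.00 | -30720.00 | 253440.00
Σ | 3960.00 |  |  | 18000.00 | 528120.00
X̄ = 18000.00 / 3960.00 = 4.55 mm
Ȳ = 528120.00 / 3960.00 = 133.36 mm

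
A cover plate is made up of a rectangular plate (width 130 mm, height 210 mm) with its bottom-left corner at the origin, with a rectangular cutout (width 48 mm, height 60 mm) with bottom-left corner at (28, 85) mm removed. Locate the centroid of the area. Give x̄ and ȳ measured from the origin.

Part | A | x̄ᵢ | ȳᵢ | A·x̄ᵢ | A·ȳᵢ
plate | 27300.00 | 65.00 | 105.00 | 1774500.00 | 2866500.00
hole | -2880.00 | 52.00 | 115.00 | -149760.00 | -331200.00
Σ | 24420.00 |  |  | 1624740.00 | 2535300.00
x̄ = 1624740.00 / 24420.00 = 66.53 mm
ȳ = 2535300.00 / 24420.00 = 103.82 mm

x̄ = 66.53 mm, ȳ = 103.82 mm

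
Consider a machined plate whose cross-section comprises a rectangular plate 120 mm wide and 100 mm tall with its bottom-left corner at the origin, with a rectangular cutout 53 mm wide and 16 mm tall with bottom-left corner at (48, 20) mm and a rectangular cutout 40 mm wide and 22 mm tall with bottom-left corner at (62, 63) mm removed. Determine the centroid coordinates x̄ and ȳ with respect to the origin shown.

x̄ = 56.92 mm, ȳ = 49.76 mm

plate: A = 120 × 100 = 12000.00, centroid at (60.00, 50.00).
hole 1: A = −(53 × 16) = -848.00, centroid at (74.50, 28.00).
hole 2: A = −(40 × 22) = -880.00, centroid at (82.00, 74.00).
ΣA = 10272.00 mm²
ΣAx̄ = (12000.00)(60.00) + (-848.00)(74.50) + (-880.00)(82.00) = 584664.00 mm³
ΣAȳ = (12000.00)(50.00) + (-848.00)(28.00) + (-880.00)(74.00) = 511136.00 mm³
x̄ = 584664.00 / 10272.00 = 56.92 mm
ȳ = 511136.00 / 10272.00 = 49.76 mm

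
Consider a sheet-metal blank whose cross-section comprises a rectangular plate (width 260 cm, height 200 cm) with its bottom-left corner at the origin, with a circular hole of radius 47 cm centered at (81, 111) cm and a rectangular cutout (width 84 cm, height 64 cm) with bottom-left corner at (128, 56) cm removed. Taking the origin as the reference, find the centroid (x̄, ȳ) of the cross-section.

plate: A = 260 × 200 = 52000.00, centroid at (130.00, 100.00).
hole 1: A = −π·47² = -6939.78, centroid at (81.00, 111.00).
hole 2: A = −(84 × 64) = -5376.00, centroid at (170.00, 88.00).
ΣA = 39684.22 cm²
ΣAx̄ = (52000.00)(130.00) + (-6939.78)(81.00) + (-5376.00)(170.00) = 5283957.97 cm³
ΣAȳ = (52000.00)(100.00) + (-6939.78)(111.00) + (-5376.00)(88.00) = 3956596.62 cm³
x̄ = 5283957.97 / 39684.22 = 133.15 cm
ȳ = 3956596.62 / 39684.22 = 99.70 cm

x̄ = 133.15 cm, ȳ = 99.70 cm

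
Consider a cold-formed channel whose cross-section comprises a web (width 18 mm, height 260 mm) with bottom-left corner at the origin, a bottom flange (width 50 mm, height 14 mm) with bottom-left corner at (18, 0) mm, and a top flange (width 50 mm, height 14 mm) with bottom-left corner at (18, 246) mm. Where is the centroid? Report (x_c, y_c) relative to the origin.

Part | A | x̄ᵢ | ȳᵢ | A·x̄ᵢ | A·ȳᵢ
web | 4680.00 | 9.00 | 130.00 | 42120.00 | 608400.00
bottom flange | 700.00 | 43.00 | 7.00 | 30100.00 | 4900.00
top flange | 700.00 | 43.00 | 253.00 | 30100.00 | 177100.00
Σ | 6080.00 |  |  | 102320.00 | 790400.00
x_c = 102320.00 / 6080.00 = 16.83 mm
y_c = 790400.00 / 6080.00 = 130.00 mm

x_c = 16.83 mm, y_c = 130.00 mm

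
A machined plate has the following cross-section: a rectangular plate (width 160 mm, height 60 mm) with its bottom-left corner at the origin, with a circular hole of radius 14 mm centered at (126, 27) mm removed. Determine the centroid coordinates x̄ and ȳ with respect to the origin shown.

plate: A = 160 × 60 = 9600.00, centroid at (80.00, 30.00).
hole: A = −π·14² = -615.75, centroid at (126.00, 27.00).
ΣA = 8984.25 mm², ΣAx̄ = 690415.23 mm³, ΣAȳ = 271374.69 mm³.
x̄ = 690415.23/8984.25 = 76.85 mm; ȳ = 271374.69/8984.25 = 30.21 mm.

x̄ = 76.85 mm, ȳ = 30.21 mm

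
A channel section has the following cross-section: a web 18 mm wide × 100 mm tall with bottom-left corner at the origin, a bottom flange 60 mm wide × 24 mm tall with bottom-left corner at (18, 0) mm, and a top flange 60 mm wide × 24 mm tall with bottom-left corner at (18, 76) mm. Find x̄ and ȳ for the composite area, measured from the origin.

x̄ = 33.00 mm, ȳ = 50.00 mm

web: A = 18 × 100 = 1800.00, centroid at (9.00, 50.00).
bottom flange: A = 60 × 24 = 1440.00, centroid at (48.00, 12.00).
top flange: A = 60 × 24 = 1440.00, centroid at (48.00, 88.00).
ΣA = 4680.00 mm², ΣAx̄ = 154440.00 mm³, ΣAȳ = 234000.00 mm³.
x̄ = 154440.00/4680.00 = 33.00 mm; ȳ = 234000.00/4680.00 = 50.00 mm.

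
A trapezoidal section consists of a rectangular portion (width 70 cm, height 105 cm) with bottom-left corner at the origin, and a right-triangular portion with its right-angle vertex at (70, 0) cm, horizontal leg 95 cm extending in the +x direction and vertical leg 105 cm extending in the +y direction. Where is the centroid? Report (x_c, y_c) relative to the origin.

x_c = 61.95 cm, y_c = 45.43 cm

Part | A | x̄ᵢ | ȳᵢ | A·x̄ᵢ | A·ȳᵢ
rectangular portion | 7350.00 | 35.00 | 52.50 | 257250.00 | 385875.00
triangular portion | 4987.50 | 101.67 | 35.00 | 507062.50 | 174562.50
Σ | 12337.50 |  |  | 764312.50 | 560437.50
x_c = 764312.50 / 12337.50 = 61.95 cm
y_c = 560437.50 / 12337.50 = 45.43 cm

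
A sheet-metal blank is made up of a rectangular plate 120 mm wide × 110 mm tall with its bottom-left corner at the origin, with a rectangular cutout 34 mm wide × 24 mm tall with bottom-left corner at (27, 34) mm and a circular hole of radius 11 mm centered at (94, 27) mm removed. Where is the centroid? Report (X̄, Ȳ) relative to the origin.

X̄ = 60.01 mm, Ȳ = 56.50 mm

plate: A = 120 × 110 = 13200.00, centroid at (60.00, 55.00).
hole 1: A = −(34 × 24) = -816.00, centroid at (44.00, 46.00).
hole 2: A = −π·11² = -380.13, centroid at (94.00, 27.00).
ΣA = 12003.87 mm², ΣAX̄ = 720363.53 mm³, ΣAȲ = 678200.42 mm³.
X̄ = 720363.53/12003.87 = 60.01 mm; Ȳ = 678200.42/12003.87 = 56.50 mm.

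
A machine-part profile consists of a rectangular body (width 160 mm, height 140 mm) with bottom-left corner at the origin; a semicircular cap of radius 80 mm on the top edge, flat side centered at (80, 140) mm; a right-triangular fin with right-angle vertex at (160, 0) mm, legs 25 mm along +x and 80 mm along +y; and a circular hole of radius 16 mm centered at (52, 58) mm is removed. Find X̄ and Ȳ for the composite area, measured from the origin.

rectangular body: A = 160 × 140 = 22400.00, centroid at (80.00, 70.00).
semicircular top: A = ½π·80² = 10053.10, centroid at (80.00, 173.95).
triangular fin: A = ½·25·80 = 1000.00, centroid at (168.33, 26.67).
hole: A = −π·16² = -804.25, centroid at (52.00, 58.00).
ΣA = 32648.85 mm²
ΣAX̄ = (22400.00)(80.00) + (10053.10)(80.00) + (1000.00)(168.33) + (-804.25)(52.00) = 2722760.17 mm³
ΣAȲ = (22400.00)(70.00) + (10053.10)(173.95) + (1000.00)(26.67) + (-804.25)(58.00) = 3296787.14 mm³
X̄ = 2722760.17 / 32648.85 = 83.40 mm
Ȳ = 3296787.14 / 32648.85 = 100.98 mm

X̄ = 83.40 mm, Ȳ = 100.98 mm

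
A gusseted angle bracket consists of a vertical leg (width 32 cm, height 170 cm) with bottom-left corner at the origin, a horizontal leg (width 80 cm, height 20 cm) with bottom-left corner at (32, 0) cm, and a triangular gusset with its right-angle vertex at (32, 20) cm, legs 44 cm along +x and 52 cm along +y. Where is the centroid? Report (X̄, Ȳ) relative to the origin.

X̄ = 31.23 cm, Ȳ = 63.67 cm

vertical leg: A = 32 × 170 = 5440.00, centroid at (16.00, 85.00).
horizontal leg: A = 80 × 20 = 1600.00, centroid at (72.00, 10.00).
gusset: A = ½·44·52 = 1144.00, centroid at (46.67, 37.33).
ΣA = 8184.00 cm², ΣAX̄ = 255626.67 cm³, ΣAȲ = 521109.33 cm³.
X̄ = 255626.67/8184.00 = 31.23 cm; Ȳ = 521109.33/8184.00 = 63.67 cm.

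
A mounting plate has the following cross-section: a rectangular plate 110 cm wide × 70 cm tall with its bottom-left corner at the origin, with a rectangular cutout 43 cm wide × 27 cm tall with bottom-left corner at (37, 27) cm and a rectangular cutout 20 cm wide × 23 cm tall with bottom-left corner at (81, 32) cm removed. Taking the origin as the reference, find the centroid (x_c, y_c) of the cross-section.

x_c = 51.61 cm, y_c = 33.31 cm

plate: A = 110 × 70 = 7700.00, centroid at (55.00, 35.00).
hole 1: A = −(43 × 27) = -1161.00, centroid at (58.50, 40.50).
hole 2: A = −(20 × 23) = -460.00, centroid at (91.00, 43.50).
ΣA = 6079.00 cm²
ΣAx_c = (7700.00)(55.00) + (-1161.00)(58.50) + (-460.00)(91.00) = 313721.50 cm³
ΣAy_c = (7700.00)(35.00) + (-1161.00)(40.50) + (-460.00)(43.50) = 202469.50 cm³
x_c = 313721.50 / 6079.00 = 51.61 cm
y_c = 202469.50 / 6079.00 = 33.31 cm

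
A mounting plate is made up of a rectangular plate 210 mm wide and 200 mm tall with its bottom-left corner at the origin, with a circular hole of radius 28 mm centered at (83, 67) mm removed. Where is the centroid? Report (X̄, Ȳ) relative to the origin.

X̄ = 106.37 mm, Ȳ = 102.06 mm

plate: A = 210 × 200 = 42000.00, centroid at (105.00, 100.00).
hole: A = −π·28² = -2463.01, centroid at (83.00, 67.00).
ΣA = 39536.99 mm², ΣAX̄ = 4205570.28 mm³, ΣAȲ = 4034978.42 mm³.
X̄ = 4205570.28/39536.99 = 106.37 mm; Ȳ = 4034978.42/39536.99 = 102.06 mm.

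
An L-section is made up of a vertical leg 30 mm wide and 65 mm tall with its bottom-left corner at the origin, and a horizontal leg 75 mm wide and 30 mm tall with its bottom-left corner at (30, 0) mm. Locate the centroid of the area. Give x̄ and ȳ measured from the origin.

x̄ = 43.12 mm, ȳ = 23.12 mm

vertical leg: A = 30 × 65 = 1950.00, centroid at (15.00, 32.50).
horizontal leg: A = 75 × 30 = 2250.00, centroid at (67.50, 15.00).
ΣA = 4200.00 mm²
ΣAx̄ = (1950.00)(15.00) + (2250.00)(67.50) = 181125.00 mm³
ΣAȳ = (1950.00)(32.50) + (2250.00)(15.00) = 97125.00 mm³
x̄ = 181125.00 / 4200.00 = 43.12 mm
ȳ = 97125.00 / 4200.00 = 23.12 mm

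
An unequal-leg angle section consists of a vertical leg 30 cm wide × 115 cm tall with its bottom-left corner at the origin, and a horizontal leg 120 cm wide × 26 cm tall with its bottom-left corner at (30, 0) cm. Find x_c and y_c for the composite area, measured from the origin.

Part | A | x̄ᵢ | ȳᵢ | A·x̄ᵢ | A·ȳᵢ
vertical leg | 3450.00 | 15.00 | 57.50 | 51750.00 | 198375.00
horizontal leg | 3120.00 | 90.00 | 13.00 | 280800.00 | 40560.00
Σ | 6570.00 |  |  | 332550.00 | 238935.00
x_c = 332550.00 / 6570.00 = 50.62 cm
y_c = 238935.00 / 6570.00 = 36.37 cm

x_c = 50.62 cm, y_c = 36.37 cm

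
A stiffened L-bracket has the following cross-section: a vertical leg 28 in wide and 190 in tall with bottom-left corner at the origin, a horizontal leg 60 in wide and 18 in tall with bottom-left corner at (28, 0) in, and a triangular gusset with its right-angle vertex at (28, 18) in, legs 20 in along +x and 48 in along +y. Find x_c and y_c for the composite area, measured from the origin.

vertical leg: A = 28 × 190 = 5320.00, centroid at (14.00, 95.00).
horizontal leg: A = 60 × 18 = 1080.00, centroid at (58.00, 9.00).
gusset: A = ½·20·48 = 480.00, centroid at (34.67, 34.00).
ΣA = 6880.00 in²
ΣAx_c = (5320.00)(14.00) + (1080.00)(58.00) + (480.00)(34.67) = 153760.00 in³
ΣAy_c = (5320.00)(95.00) + (1080.00)(9.00) + (480.00)(34.00) = 531440.00 in³
x_c = 153760.00 / 6880.00 = 22.35 in
y_c = 531440.00 / 6880.00 = 77.24 in

x_c = 22.35 in, y_c = 77.24 in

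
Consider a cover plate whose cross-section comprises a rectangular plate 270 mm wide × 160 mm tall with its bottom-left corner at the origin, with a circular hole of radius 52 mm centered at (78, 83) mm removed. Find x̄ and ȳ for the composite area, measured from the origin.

x̄ = 148.95 mm, ȳ = 79.27 mm

plate: A = 270 × 160 = 43200.00, centroid at (135.00, 80.00).
hole: A = −π·52² = -8494.87, centroid at (78.00, 83.00).
ΣA = 34705.13 mm²
ΣAx̄ = (43200.00)(135.00) + (-8494.87)(78.00) = 5169400.41 mm³
ΣAȳ = (43200.00)(80.00) + (-8494.87)(83.00) = 2750926.08 mm³
x̄ = 5169400.41 / 34705.13 = 148.95 mm
ȳ = 2750926.08 / 34705.13 = 79.27 mm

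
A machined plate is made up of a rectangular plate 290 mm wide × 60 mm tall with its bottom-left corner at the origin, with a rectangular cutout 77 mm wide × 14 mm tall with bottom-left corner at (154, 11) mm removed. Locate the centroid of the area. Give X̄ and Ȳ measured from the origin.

X̄ = 141.86 mm, Ȳ = 30.79 mm

plate: A = 290 × 60 = 17400.00, centroid at (145.00, 30.00).
hole: A = −(77 × 14) = -1078.00, centroid at (192.50, 18.00).
ΣA = 16322.00 mm², ΣAX̄ = 2315485.00 mm³, ΣAȲ = 502596.00 mm³.
X̄ = 2315485.00/16322.00 = 141.86 mm; Ȳ = 502596.00/16322.00 = 30.79 mm.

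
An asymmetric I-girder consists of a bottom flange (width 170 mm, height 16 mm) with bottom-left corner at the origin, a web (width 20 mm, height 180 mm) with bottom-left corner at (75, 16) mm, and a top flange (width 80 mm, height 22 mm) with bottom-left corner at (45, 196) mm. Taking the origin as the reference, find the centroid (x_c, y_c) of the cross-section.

x_c = 85.00 mm, y_c = 95.01 mm

bottom flange: A = 170 × 16 = 2720.00, centroid at (85.00, 8.00).
web: A = 20 × 180 = 3600.00, centroid at (85.00, 106.00).
top flange: A = 80 × 22 = 1760.00, centroid at (85.00, 207.00).
ΣA = 8080.00 mm², ΣAx_c = 686800.00 mm³, ΣAy_c = 767680.00 mm³.
x_c = 686800.00/8080.00 = 85.00 mm; y_c = 767680.00/8080.00 = 95.01 mm.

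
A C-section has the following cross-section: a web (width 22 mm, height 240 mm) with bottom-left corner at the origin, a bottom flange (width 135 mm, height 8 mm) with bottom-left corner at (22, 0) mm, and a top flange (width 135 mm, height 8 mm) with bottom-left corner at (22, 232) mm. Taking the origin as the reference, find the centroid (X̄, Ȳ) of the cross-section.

web: A = 22 × 240 = 5280.00, centroid at (11.00, 120.00).
bottom flange: A = 135 × 8 = 1080.00, centroid at (89.50, 4.00).
top flange: A = 135 × 8 = 1080.00, centroid at (89.50, 236.00).
ΣA = 7440.00 mm², ΣAX̄ = 251400.00 mm³, ΣAȲ = 892800.00 mm³.
X̄ = 251400.00/7440.00 = 33.79 mm; Ȳ = 892800.00/7440.00 = 120.00 mm.

X̄ = 33.79 mm, Ȳ = 120.00 mm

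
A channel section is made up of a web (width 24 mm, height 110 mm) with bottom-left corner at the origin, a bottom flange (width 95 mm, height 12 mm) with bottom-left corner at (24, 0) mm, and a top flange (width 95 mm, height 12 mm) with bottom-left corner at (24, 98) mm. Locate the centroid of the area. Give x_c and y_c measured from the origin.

x_c = 39.57 mm, y_c = 55.00 mm

web: A = 24 × 110 = 2640.00, centroid at (12.00, 55.00).
bottom flange: A = 95 × 12 = 1140.00, centroid at (71.50, 6.00).
top flange: A = 95 × 12 = 1140.00, centroid at (71.50, 104.00).
ΣA = 4920.00 mm², ΣAx_c = 194700.00 mm³, ΣAy_c = 270600.00 mm³.
x_c = 194700.00/4920.00 = 39.57 mm; y_c = 270600.00/4920.00 = 55.00 mm.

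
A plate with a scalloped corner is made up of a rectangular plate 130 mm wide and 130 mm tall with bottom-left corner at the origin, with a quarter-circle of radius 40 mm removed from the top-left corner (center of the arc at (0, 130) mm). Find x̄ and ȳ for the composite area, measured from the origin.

plate: A = 130 × 130 = 16900.00, centroid at (65.00, 65.00).
removed quarter-circle: A = −¼π·40² = -1256.64, centroid at (16.98, 113.02).
ΣA = 15643.36 mm², ΣAx̄ = 1077166.67 mm³, ΣAȳ = 956470.52 mm³.
x̄ = 1077166.67/15643.36 = 68.86 mm; ȳ = 956470.52/15643.36 = 61.14 mm.

x̄ = 68.86 mm, ȳ = 61.14 mm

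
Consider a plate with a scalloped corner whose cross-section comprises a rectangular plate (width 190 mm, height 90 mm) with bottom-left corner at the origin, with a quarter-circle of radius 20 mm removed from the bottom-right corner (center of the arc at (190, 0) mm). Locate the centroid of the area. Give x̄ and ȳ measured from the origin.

plate: A = 190 × 90 = 17100.00, centroid at (95.00, 45.00).
removed quarter-circle: A = −¼π·20² = -314.16, centroid at (181.51, 8.49).
ΣA = 16785.84 mm²
ΣAx̄ = (17100.00)(95.00) + (-314.16)(181.51) = 1567476.41 mm³
ΣAȳ = (17100.00)(45.00) + (-314.16)(8.49) = 766833.33 mm³
x̄ = 1567476.41 / 16785.84 = 93.38 mm
ȳ = 766833.33 / 16785.84 = 45.68 mm

x̄ = 93.38 mm, ȳ = 45.68 mm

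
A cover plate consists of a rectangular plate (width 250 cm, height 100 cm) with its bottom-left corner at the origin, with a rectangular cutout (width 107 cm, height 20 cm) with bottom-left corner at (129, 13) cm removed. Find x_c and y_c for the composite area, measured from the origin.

plate: A = 250 × 100 = 25000.00, centroid at (125.00, 50.00).
hole: A = −(107 × 20) = -2140.00, centroid at (182.50, 23.00).
ΣA = 22860.00 cm²
ΣAx_c = (25000.00)(125.00) + (-2140.00)(182.50) = 2734450.00 cm³
ΣAy_c = (25000.00)(50.00) + (-2140.00)(23.00) = 1200780.00 cm³
x_c = 2734450.00 / 22860.00 = 119.62 cm
y_c = 1200780.00 / 22860.00 = 52.53 cm

x_c = 119.62 cm, y_c = 52.53 cm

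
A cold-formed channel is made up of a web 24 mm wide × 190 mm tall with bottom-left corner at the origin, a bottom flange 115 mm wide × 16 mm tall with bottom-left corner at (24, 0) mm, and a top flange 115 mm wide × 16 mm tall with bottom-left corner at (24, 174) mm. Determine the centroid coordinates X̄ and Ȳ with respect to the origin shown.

X̄ = 43.04 mm, Ȳ = 95.00 mm

web: A = 24 × 190 = 4560.00, centroid at (12.00, 95.00).
bottom flange: A = 115 × 16 = 1840.00, centroid at (81.50, 8.00).
top flange: A = 115 × 16 = 1840.00, centroid at (81.50, 182.00).
ΣA = 8240.00 mm², ΣAX̄ = 354640.00 mm³, ΣAȲ = 782800.00 mm³.
X̄ = 354640.00/8240.00 = 43.04 mm; Ȳ = 782800.00/8240.00 = 95.00 mm.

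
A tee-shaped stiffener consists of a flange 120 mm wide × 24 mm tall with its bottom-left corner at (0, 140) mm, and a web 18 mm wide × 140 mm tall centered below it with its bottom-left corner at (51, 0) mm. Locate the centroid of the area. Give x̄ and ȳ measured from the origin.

x̄ = 60.00 mm, ȳ = 113.73 mm

Part | A | x̄ᵢ | ȳᵢ | A·x̄ᵢ | A·ȳᵢ
web | 2520.00 | 60.00 | 70.00 | 151200.00 | 176400.00
flange | 2880.00 | 60.00 | 152.00 | 172800.00 | 437760.00
Σ | 5400.00 |  |  | 324000.00 | 614160.00
x̄ = 324000.00 / 5400.00 = 60.00 mm
ȳ = 614160.00 / 5400.00 = 113.73 mm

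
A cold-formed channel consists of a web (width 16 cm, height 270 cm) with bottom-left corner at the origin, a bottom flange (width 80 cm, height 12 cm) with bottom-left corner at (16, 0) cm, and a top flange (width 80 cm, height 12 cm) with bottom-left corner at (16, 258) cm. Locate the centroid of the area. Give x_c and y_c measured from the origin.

web: A = 16 × 270 = 4320.00, centroid at (8.00, 135.00).
bottom flange: A = 80 × 12 = 960.00, centroid at (56.00, 6.00).
top flange: A = 80 × 12 = 960.00, centroid at (56.00, 264.00).
ΣA = 6240.00 cm², ΣAx_c = 142080.00 cm³, ΣAy_c = 842400.00 cm³.
x_c = 142080.00/6240.00 = 22.77 cm; y_c = 842400.00/6240.00 = 135.00 cm.

x_c = 22.77 cm, y_c = 135.00 cm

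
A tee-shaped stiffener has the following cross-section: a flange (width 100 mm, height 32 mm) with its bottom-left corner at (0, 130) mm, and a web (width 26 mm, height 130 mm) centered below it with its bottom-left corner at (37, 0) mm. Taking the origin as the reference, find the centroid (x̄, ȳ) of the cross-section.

x̄ = 50.00 mm, ȳ = 104.39 mm

web: A = 26 × 130 = 3380.00, centroid at (50.00, 65.00).
flange: A = 100 × 32 = 3200.00, centroid at (50.00, 146.00).
ΣA = 6580.00 mm², ΣAx̄ = 329000.00 mm³, ΣAȳ = 686900.00 mm³.
x̄ = 329000.00/6580.00 = 50.00 mm; ȳ = 686900.00/6580.00 = 104.39 mm.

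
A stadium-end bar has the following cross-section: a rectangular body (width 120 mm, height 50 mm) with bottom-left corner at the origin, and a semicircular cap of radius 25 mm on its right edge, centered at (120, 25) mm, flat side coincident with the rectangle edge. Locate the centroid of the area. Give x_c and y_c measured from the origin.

Part | A | x̄ᵢ | ȳᵢ | A·x̄ᵢ | A·ȳᵢ
rectangular body | 6000.00 | 60.00 | 25.00 | 360000.00 | 150000.00
semicircular end | 981.75 | 130.61 | 25.00 | 128226.39 | 24543.69
Σ | 6981.75 |  |  | 488226.39 | 174543.69
x_c = 488226.39 / 6981.75 = 69.93 mm
y_c = 174543.69 / 6981.75 = 25.00 mm

x_c = 69.93 mm, y_c = 25.00 mm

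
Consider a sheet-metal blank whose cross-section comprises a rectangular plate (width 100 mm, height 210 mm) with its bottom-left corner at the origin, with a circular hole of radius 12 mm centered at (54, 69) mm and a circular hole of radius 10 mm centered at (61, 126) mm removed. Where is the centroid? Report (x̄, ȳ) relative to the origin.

plate: A = 100 × 210 = 21000.00, centroid at (50.00, 105.00).
hole 1: A = −π·12² = -452.39, centroid at (54.00, 69.00).
hole 2: A = −π·10² = -314.16, centroid at (61.00, 126.00).
ΣA = 20233.45 mm²
ΣAx̄ = (21000.00)(50.00) + (-452.39)(54.00) + (-314.16)(61.00) = 1006407.26 mm³
ΣAȳ = (21000.00)(105.00) + (-452.39)(69.00) + (-314.16)(126.00) = 2134201.07 mm³
x̄ = 1006407.26 / 20233.45 = 49.74 mm
ȳ = 2134201.07 / 20233.45 = 105.48 mm

x̄ = 49.74 mm, ȳ = 105.48 mm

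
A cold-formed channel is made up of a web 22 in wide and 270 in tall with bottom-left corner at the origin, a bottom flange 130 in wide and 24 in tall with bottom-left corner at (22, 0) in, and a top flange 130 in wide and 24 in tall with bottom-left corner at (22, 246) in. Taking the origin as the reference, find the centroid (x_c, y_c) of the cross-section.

Part | A | x̄ᵢ | ȳᵢ | A·x̄ᵢ | A·ȳᵢ
web | 5940.00 | 11.00 | 135.00 | 65340.00 | 801900.00
bottom flange | 3120.00 | 87.00 | 12.00 | 271440.00 | 37440.00
top flange | 3120.00 | 87.00 | 258.00 | 271440.00 | 804960.00
Σ | 12180.00 |  |  | 608220.00 | 1644300.00
x_c = 608220.00 / 12180.00 = 49.94 in
y_c = 1644300.00 / 12180.00 = 135.00 in

x_c = 49.94 in, y_c = 135.00 in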